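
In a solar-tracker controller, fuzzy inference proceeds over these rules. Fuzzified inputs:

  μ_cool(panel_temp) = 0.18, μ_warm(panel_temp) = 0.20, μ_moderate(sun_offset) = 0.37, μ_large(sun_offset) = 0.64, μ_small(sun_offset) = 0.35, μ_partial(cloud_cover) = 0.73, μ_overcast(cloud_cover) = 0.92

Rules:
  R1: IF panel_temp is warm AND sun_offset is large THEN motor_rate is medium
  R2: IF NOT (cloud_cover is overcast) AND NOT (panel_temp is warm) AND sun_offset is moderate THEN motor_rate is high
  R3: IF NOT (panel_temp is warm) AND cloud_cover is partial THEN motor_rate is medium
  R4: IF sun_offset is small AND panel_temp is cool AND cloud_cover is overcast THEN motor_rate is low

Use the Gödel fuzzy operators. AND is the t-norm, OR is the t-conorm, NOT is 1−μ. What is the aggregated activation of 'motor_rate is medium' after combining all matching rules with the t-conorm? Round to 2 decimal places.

0.73

R1: warm=0.20, large=0.64; AND[min(a, b)] → w = 0.20
R2: ¬overcast=1−0.92=0.08, ¬warm=1−0.20=0.80, moderate=0.37; AND[min(a, b)] → w = 0.08
R3: ¬warm=1−0.20=0.80, partial=0.73; AND[min(a, b)] → w = 0.73
R4: small=0.35, cool=0.18, overcast=0.92; AND[min(a, b)] → w = 0.18
Rules with consequent 'medium': {R1, R3} → strengths 0.20, 0.73
Aggregate via t-conorm [max(a, b)]: 0.73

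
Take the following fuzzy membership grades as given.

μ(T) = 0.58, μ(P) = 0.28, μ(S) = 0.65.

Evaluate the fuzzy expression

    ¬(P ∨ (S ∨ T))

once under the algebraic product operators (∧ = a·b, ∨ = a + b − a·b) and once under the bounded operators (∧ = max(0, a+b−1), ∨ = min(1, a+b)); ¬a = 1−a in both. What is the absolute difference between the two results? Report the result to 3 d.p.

0.106

Under algebraic product:
  S ∨ T = a + b − a·b on (0.6500, 0.5800) = 0.8530
  P ∨ (S ∨ T) = a + b − a·b on (0.2800, 0.8530) = 0.8942
  ¬(P ∨ (S ∨ T)) = 1 − 0.8942 = 0.1058
  → value = 0.1058
Under bounded:
  S ∨ T = min(1, a+b) on (0.65, 0.58) = 1.00
  P ∨ (S ∨ T) = min(1, a+b) on (0.28, 1.00) = 1.00
  ¬(P ∨ (S ∨ T)) = 1 − 1.00 = 0.00
  → value = 0.0000
|0.1058 − 0.0000| = 0.106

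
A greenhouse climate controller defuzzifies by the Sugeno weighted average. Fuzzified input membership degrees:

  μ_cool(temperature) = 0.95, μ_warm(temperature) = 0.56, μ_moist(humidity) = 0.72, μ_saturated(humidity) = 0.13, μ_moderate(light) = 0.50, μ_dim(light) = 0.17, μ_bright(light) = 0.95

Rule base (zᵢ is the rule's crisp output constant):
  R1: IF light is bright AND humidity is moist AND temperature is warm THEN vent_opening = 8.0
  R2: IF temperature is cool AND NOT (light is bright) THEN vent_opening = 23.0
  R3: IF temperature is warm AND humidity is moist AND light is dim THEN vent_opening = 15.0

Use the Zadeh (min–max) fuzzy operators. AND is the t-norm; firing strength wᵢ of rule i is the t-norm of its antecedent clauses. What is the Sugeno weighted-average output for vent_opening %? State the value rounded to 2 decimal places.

R1 (z=8.0): bright=0.95, moist=0.72, warm=0.56; AND[min(a, b)] → w = 0.56
R2 (z=23.0): cool=0.95, ¬bright=1−0.95=0.05; AND[min(a, b)] → w = 0.05
R3 (z=15.0): warm=0.56, moist=0.72, dim=0.17; AND[min(a, b)] → w = 0.17
Weighted average = (0.56·8.0 + 0.05·23.0 + 0.17·15.0) / (0.56 + 0.05 + 0.17)
  = 8.1800 / 0.7800 = 10.49

10.49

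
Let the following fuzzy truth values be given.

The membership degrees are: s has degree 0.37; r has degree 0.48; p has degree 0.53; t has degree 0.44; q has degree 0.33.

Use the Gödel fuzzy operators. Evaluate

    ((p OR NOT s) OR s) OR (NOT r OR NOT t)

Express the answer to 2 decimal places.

NOT s = 1 − 0.37 = 0.63
p OR NOT s = max(a, b) on (0.53, 0.63) = 0.63
(p OR NOT s) OR s = max(a, b) on (0.63, 0.37) = 0.63
NOT r = 1 − 0.48 = 0.52
NOT t = 1 − 0.44 = 0.56
NOT r OR NOT t = max(a, b) on (0.52, 0.56) = 0.56
((p OR NOT s) OR s) OR (NOT r OR NOT t) = max(a, b) on (0.63, 0.56) = 0.63

0.63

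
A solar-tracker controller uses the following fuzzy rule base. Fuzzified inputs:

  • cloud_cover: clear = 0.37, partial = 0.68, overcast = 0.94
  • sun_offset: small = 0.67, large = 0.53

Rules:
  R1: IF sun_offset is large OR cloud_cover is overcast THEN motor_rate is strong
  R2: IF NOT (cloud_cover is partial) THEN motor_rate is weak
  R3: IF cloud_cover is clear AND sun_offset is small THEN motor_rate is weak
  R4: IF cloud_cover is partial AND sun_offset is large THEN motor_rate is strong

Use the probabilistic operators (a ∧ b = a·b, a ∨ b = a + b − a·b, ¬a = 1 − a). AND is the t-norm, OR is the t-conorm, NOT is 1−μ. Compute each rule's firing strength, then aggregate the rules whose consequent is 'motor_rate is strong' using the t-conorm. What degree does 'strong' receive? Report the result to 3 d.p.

0.982

R1: large=0.53, overcast=0.94; OR[a + b − a·b] → w = 0.9718
R2: ¬partial=1−0.68=0.32 → w = 0.3200
R3: clear=0.37, small=0.67; AND[a·b] → w = 0.2479
R4: partial=0.68, large=0.53; AND[a·b] → w = 0.3604
Rules with consequent 'strong': {R1, R4} → strengths 0.9718, 0.3604
Aggregate via t-conorm [a + b − a·b]: 0.9820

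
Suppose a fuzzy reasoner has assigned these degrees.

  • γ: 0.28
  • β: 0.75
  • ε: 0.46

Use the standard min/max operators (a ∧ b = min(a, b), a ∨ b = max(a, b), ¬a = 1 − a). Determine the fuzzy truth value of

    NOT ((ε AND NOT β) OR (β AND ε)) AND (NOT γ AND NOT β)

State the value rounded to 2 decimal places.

0.25

NOT β = 1 − 0.75 = 0.25
ε AND NOT β = min(a, b) on (0.46, 0.25) = 0.25
β AND ε = min(a, b) on (0.75, 0.46) = 0.46
(ε AND NOT β) OR (β AND ε) = max(a, b) on (0.25, 0.46) = 0.46
NOT ((ε AND NOT β) OR (β AND ε)) = 1 − 0.46 = 0.54
NOT γ = 1 − 0.28 = 0.72
NOT β = 1 − 0.75 = 0.25
NOT γ AND NOT β = min(a, b) on (0.72, 0.25) = 0.25
NOT ((ε AND NOT β) OR (β AND ε)) AND (NOT γ AND NOT β) = min(a, b) on (0.54, 0.25) = 0.25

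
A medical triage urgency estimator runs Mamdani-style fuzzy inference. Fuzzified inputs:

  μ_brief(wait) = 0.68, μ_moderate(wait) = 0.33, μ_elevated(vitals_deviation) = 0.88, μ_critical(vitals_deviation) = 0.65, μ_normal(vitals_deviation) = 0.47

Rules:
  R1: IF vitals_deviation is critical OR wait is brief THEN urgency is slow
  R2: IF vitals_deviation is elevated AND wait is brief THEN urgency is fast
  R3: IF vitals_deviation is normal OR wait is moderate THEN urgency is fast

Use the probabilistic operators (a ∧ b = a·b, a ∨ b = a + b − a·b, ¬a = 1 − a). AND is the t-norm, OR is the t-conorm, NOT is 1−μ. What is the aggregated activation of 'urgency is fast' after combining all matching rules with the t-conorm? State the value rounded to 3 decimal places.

R1: critical=0.65, brief=0.68; OR[a + b − a·b] → w = 0.8880
R2: elevated=0.88, brief=0.68; AND[a·b] → w = 0.5984
R3: normal=0.47, moderate=0.33; OR[a + b − a·b] → w = 0.6449
Rules with consequent 'fast': {R2, R3} → strengths 0.5984, 0.6449
Aggregate via t-conorm [a + b − a·b]: 0.8574

0.857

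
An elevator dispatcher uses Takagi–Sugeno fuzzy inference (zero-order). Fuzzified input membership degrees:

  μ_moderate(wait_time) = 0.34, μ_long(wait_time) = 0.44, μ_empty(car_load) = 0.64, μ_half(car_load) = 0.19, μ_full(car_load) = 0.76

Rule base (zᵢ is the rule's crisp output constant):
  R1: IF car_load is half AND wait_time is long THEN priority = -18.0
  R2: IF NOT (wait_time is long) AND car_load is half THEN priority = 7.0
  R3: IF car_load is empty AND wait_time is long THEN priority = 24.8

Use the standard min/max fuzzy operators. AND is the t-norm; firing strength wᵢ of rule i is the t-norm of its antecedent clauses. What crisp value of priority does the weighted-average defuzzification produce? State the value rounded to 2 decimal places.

10.76

R1 (z=-18.0): half=0.19, long=0.44; AND[min(a, b)] → w = 0.19
R2 (z=7.0): ¬long=1−0.44=0.56, half=0.19; AND[min(a, b)] → w = 0.19
R3 (z=24.8): empty=0.64, long=0.44; AND[min(a, b)] → w = 0.44
Weighted average = (0.19·-18.0 + 0.19·7.0 + 0.44·24.8) / (0.19 + 0.19 + 0.44)
  = 8.8220 / 0.8200 = 10.76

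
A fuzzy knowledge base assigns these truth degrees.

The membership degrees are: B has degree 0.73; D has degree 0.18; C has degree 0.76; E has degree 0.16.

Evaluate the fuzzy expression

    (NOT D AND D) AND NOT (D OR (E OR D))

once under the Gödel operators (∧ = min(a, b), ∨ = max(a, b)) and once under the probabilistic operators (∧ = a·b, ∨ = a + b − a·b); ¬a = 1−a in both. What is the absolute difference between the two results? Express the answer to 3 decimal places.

0.097

Under Gödel:
  NOT D = 1 − 0.18 = 0.82
  NOT D AND D = min(a, b) on (0.82, 0.18) = 0.18
  E OR D = max(a, b) on (0.16, 0.18) = 0.18
  D OR (E OR D) = max(a, b) on (0.18, 0.18) = 0.18
  NOT (D OR (E OR D)) = 1 − 0.18 = 0.82
  (NOT D AND D) AND NOT (D OR (E OR D)) = min(a, b) on (0.18, 0.82) = 0.18
  → value = 0.1800
Under probabilistic:
  NOT D = 1 − 0.1800 = 0.8200
  NOT D AND D = a·b on (0.8200, 0.1800) = 0.1476
  E OR D = a + b − a·b on (0.1600, 0.1800) = 0.3112
  D OR (E OR D) = a + b − a·b on (0.1800, 0.3112) = 0.4352
  NOT (D OR (E OR D)) = 1 − 0.4352 = 0.5648
  (NOT D AND D) AND NOT (D OR (E OR D)) = a·b on (0.1476, 0.5648) = 0.0834
  → value = 0.0834
|0.1800 − 0.0834| = 0.097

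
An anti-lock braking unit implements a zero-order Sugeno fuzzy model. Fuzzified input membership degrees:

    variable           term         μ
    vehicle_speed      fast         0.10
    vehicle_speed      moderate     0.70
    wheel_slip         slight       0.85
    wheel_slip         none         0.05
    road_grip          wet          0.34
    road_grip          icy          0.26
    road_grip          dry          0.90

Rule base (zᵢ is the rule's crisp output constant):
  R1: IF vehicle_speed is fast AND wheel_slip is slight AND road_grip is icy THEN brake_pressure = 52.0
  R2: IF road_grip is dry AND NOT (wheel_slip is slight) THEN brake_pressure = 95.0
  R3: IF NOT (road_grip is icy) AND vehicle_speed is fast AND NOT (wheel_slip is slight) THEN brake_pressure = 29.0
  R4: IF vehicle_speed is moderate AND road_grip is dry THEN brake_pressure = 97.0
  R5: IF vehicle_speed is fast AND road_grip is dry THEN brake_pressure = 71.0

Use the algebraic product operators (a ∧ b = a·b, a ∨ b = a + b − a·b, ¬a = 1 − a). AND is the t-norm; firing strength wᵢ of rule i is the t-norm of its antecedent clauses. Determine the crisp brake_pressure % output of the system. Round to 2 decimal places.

92.09

R1 (z=52.0): fast=0.10, slight=0.85, icy=0.26; AND[a·b] → w = 0.0221
R2 (z=95.0): dry=0.90, ¬slight=1−0.85=0.15; AND[a·b] → w = 0.1350
R3 (z=29.0): ¬icy=1−0.26=0.74, fast=0.10, ¬slight=1−0.85=0.15; AND[a·b] → w = 0.0111
R4 (z=97.0): moderate=0.70, dry=0.90; AND[a·b] → w = 0.6300
R5 (z=71.0): fast=0.10, dry=0.90; AND[a·b] → w = 0.0900
Weighted average = (0.0221·52.0 + 0.1350·95.0 + 0.0111·29.0 + 0.6300·97.0 + 0.0900·71.0) / (0.0221 + 0.1350 + 0.0111 + 0.6300 + 0.0900)
  = 81.7961 / 0.8882 = 92.09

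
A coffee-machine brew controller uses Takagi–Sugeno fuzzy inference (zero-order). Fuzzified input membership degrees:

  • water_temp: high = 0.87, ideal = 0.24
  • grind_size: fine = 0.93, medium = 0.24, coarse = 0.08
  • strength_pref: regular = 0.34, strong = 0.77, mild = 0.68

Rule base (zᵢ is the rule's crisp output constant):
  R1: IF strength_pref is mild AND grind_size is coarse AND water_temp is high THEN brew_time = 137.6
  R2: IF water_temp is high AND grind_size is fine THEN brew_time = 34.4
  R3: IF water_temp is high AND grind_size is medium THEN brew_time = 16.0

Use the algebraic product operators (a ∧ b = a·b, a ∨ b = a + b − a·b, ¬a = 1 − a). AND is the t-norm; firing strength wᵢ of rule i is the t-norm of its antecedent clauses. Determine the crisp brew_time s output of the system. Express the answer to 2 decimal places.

R1 (z=137.6): mild=0.68, coarse=0.08, high=0.87; AND[a·b] → w = 0.0473
R2 (z=34.4): high=0.87, fine=0.93; AND[a·b] → w = 0.8091
R3 (z=16.0): high=0.87, medium=0.24; AND[a·b] → w = 0.2088
Weighted average = (0.0473·137.6 + 0.8091·34.4 + 0.2088·16.0) / (0.0473 + 0.8091 + 0.2088)
  = 37.6862 / 1.0652 = 35.38

35.38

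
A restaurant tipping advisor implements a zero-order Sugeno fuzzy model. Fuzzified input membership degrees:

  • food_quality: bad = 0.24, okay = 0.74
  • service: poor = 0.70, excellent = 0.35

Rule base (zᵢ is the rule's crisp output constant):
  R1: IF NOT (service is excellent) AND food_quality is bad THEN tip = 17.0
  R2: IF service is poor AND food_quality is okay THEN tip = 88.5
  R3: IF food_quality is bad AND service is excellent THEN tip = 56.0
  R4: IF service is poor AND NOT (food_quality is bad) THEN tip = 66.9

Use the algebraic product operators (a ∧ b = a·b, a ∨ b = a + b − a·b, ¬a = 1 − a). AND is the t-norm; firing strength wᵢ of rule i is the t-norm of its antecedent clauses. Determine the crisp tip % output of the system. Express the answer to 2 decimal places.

R1 (z=17.0): ¬excellent=1−0.35=0.65, bad=0.24; AND[a·b] → w = 0.1560
R2 (z=88.5): poor=0.70, okay=0.74; AND[a·b] → w = 0.5180
R3 (z=56.0): bad=0.24, excellent=0.35; AND[a·b] → w = 0.0840
R4 (z=66.9): poor=0.70, ¬bad=1−0.24=0.76; AND[a·b] → w = 0.5320
Weighted average = (0.1560·17.0 + 0.5180·88.5 + 0.0840·56.0 + 0.5320·66.9) / (0.1560 + 0.5180 + 0.0840 + 0.5320)
  = 88.7898 / 1.2900 = 68.83

68.83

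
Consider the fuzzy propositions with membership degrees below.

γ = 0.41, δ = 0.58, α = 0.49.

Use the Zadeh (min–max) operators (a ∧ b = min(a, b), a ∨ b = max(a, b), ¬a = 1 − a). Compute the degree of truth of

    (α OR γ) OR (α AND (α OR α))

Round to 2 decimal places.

0.49

α OR γ = max(a, b) on (0.49, 0.41) = 0.49
α OR α = max(a, b) on (0.49, 0.49) = 0.49
α AND (α OR α) = min(a, b) on (0.49, 0.49) = 0.49
(α OR γ) OR (α AND (α OR α)) = max(a, b) on (0.49, 0.49) = 0.49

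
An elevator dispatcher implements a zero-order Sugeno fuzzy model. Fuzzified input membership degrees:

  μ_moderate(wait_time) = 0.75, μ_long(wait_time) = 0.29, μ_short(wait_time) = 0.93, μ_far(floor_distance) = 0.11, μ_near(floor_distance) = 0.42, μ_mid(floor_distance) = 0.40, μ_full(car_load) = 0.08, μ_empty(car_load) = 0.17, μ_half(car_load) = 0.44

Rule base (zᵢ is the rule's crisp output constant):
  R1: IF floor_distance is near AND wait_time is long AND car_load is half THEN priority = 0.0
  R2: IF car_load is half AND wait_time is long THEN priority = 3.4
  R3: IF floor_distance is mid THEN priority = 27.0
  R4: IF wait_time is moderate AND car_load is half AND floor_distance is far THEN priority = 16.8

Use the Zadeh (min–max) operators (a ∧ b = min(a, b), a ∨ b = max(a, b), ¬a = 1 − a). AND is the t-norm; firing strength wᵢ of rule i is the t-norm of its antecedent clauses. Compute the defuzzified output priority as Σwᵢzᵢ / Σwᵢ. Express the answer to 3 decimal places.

R1 (z=0.0): near=0.42, long=0.29, half=0.44; AND[min(a, b)] → w = 0.29
R2 (z=3.4): half=0.44, long=0.29; AND[min(a, b)] → w = 0.29
R3 (z=27.0): mid=0.40 → w = 0.40
R4 (z=16.8): moderate=0.75, half=0.44, far=0.11; AND[min(a, b)] → w = 0.11
Weighted average = (0.29·0.0 + 0.29·3.4 + 0.40·27.0 + 0.11·16.8) / (0.29 + 0.29 + 0.40 + 0.11)
  = 13.6340 / 1.0900 = 12.508

12.508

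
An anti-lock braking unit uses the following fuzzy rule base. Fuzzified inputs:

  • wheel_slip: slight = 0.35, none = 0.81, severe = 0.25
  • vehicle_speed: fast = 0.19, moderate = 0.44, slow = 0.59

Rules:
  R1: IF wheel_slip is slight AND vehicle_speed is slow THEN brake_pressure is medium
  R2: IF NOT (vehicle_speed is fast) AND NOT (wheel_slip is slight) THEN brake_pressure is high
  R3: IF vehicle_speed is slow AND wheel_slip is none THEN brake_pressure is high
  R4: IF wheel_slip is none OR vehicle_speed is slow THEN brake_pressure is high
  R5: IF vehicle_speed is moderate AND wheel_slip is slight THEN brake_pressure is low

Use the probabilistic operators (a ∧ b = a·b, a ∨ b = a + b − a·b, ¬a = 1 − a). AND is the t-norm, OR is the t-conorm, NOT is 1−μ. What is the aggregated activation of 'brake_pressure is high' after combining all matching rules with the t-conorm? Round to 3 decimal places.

0.981

R1: slight=0.35, slow=0.59; AND[a·b] → w = 0.2065
R2: ¬fast=1−0.19=0.81, ¬slight=1−0.35=0.65; AND[a·b] → w = 0.5265
R3: slow=0.59, none=0.81; AND[a·b] → w = 0.4779
R4: none=0.81, slow=0.59; OR[a + b − a·b] → w = 0.9221
R5: moderate=0.44, slight=0.35; AND[a·b] → w = 0.1540
Rules with consequent 'high': {R2, R3, R4} → strengths 0.5265, 0.4779, 0.9221
Aggregate via t-conorm [a + b − a·b]: 0.9807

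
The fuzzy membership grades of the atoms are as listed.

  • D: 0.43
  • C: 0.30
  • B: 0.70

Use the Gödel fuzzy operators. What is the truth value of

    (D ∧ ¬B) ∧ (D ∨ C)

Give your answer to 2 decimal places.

0.30

¬B = 1 − 0.70 = 0.30
D ∧ ¬B = min(a, b) on (0.43, 0.30) = 0.30
D ∨ C = max(a, b) on (0.43, 0.30) = 0.43
(D ∧ ¬B) ∧ (D ∨ C) = min(a, b) on (0.30, 0.43) = 0.30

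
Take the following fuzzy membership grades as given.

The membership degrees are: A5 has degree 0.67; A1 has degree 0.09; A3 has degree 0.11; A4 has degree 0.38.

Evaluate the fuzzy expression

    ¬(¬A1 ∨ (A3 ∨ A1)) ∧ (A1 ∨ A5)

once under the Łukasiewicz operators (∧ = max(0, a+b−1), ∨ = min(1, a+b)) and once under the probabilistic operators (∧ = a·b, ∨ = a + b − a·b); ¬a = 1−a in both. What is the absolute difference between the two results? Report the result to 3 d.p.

Under Łukasiewicz:
  ¬A1 = 1 − 0.09 = 0.91
  A3 ∨ A1 = min(1, a+b) on (0.11, 0.09) = 0.20
  ¬A1 ∨ (A3 ∨ A1) = min(1, a+b) on (0.91, 0.20) = 1.00
  ¬(¬A1 ∨ (A3 ∨ A1)) = 1 − 1.00 = 0.00
  A1 ∨ A5 = min(1, a+b) on (0.09, 0.67) = 0.76
  ¬(¬A1 ∨ (A3 ∨ A1)) ∧ (A1 ∨ A5) = max(0, a+b−1) on (0.00, 0.76) = 0.00
  → value = 0.0000
Under probabilistic:
  ¬A1 = 1 − 0.0900 = 0.9100
  A3 ∨ A1 = a + b − a·b on (0.1100, 0.0900) = 0.1901
  ¬A1 ∨ (A3 ∨ A1) = a + b − a·b on (0.9100, 0.1901) = 0.9271
  ¬(¬A1 ∨ (A3 ∨ A1)) = 1 − 0.9271 = 0.0729
  A1 ∨ A5 = a + b − a·b on (0.0900, 0.6700) = 0.6997
  ¬(¬A1 ∨ (A3 ∨ A1)) ∧ (A1 ∨ A5) = a·b on (0.0729, 0.6997) = 0.0510
  → value = 0.0510
|0.0000 − 0.0510| = 0.051

0.051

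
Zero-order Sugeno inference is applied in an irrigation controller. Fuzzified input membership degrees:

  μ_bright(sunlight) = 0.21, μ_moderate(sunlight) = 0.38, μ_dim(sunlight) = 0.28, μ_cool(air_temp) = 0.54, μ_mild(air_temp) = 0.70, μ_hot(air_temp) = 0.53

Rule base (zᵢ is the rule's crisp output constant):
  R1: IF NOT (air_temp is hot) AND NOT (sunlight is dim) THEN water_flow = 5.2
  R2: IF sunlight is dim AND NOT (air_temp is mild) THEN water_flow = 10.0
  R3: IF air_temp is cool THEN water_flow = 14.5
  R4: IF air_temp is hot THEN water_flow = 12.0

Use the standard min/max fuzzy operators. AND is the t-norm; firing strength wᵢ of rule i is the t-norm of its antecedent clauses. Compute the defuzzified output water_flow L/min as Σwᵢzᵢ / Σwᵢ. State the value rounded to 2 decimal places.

10.68

R1 (z=5.2): ¬hot=1−0.53=0.47, ¬dim=1−0.28=0.72; AND[min(a, b)] → w = 0.47
R2 (z=10.0): dim=0.28, ¬mild=1−0.70=0.30; AND[min(a, b)] → w = 0.28
R3 (z=14.5): cool=0.54 → w = 0.54
R4 (z=12.0): hot=0.53 → w = 0.53
Weighted average = (0.47·5.2 + 0.28·10.0 + 0.54·14.5 + 0.53·12.0) / (0.47 + 0.28 + 0.54 + 0.53)
  = 19.4340 / 1.8200 = 10.68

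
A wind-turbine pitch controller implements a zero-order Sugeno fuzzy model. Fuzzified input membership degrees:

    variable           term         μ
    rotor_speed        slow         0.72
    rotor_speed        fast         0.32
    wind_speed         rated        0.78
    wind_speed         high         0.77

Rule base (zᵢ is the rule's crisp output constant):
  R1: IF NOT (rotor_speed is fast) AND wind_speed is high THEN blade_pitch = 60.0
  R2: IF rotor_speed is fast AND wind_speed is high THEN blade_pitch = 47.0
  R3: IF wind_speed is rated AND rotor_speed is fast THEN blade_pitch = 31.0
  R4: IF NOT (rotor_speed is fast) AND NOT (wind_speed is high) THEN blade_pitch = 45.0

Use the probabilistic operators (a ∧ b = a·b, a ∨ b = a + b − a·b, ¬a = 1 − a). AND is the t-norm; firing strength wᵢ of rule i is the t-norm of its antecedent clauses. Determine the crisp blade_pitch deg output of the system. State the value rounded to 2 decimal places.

49.13

R1 (z=60.0): ¬fast=1−0.32=0.68, high=0.77; AND[a·b] → w = 0.5236
R2 (z=47.0): fast=0.32, high=0.77; AND[a·b] → w = 0.2464
R3 (z=31.0): rated=0.78, fast=0.32; AND[a·b] → w = 0.2496
R4 (z=45.0): ¬fast=1−0.32=0.68, ¬high=1−0.77=0.23; AND[a·b] → w = 0.1564
Weighted average = (0.5236·60.0 + 0.2464·47.0 + 0.2496·31.0 + 0.1564·45.0) / (0.5236 + 0.2464 + 0.2496 + 0.1564)
  = 57.7724 / 1.1760 = 49.13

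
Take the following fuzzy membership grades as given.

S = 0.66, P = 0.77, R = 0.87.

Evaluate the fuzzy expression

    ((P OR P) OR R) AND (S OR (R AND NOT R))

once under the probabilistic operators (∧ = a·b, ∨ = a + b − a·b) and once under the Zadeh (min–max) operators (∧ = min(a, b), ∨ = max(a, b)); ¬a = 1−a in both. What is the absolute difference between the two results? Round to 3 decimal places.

Under probabilistic:
  P OR P = a + b − a·b on (0.7700, 0.7700) = 0.9471
  (P OR P) OR R = a + b − a·b on (0.9471, 0.8700) = 0.9931
  NOT R = 1 − 0.8700 = 0.1300
  R AND NOT R = a·b on (0.8700, 0.1300) = 0.1131
  S OR (R AND NOT R) = a + b − a·b on (0.6600, 0.1131) = 0.6985
  ((P OR P) OR R) AND (S OR (R AND NOT R)) = a·b on (0.9931, 0.6985) = 0.6937
  → value = 0.6937
Under Zadeh (min–max):
  P OR P = max(a, b) on (0.77, 0.77) = 0.77
  (P OR P) OR R = max(a, b) on (0.77, 0.87) = 0.87
  NOT R = 1 − 0.87 = 0.13
  R AND NOT R = min(a, b) on (0.87, 0.13) = 0.13
  S OR (R AND NOT R) = max(a, b) on (0.66, 0.13) = 0.66
  ((P OR P) OR R) AND (S OR (R AND NOT R)) = min(a, b) on (0.87, 0.66) = 0.66
  → value = 0.6600
|0.6937 − 0.6600| = 0.034

0.034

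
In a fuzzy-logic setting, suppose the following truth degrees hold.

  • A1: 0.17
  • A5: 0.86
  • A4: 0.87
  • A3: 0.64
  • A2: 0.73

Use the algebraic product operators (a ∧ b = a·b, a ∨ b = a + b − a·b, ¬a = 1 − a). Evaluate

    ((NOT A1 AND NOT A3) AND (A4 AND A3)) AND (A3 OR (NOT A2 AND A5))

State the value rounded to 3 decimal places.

NOT A1 = 1 − 0.1700 = 0.8300
NOT A3 = 1 − 0.6400 = 0.3600
NOT A1 AND NOT A3 = a·b on (0.8300, 0.3600) = 0.2988
A4 AND A3 = a·b on (0.8700, 0.6400) = 0.5568
(NOT A1 AND NOT A3) AND (A4 AND A3) = a·b on (0.2988, 0.5568) = 0.1664
NOT A2 = 1 − 0.7300 = 0.2700
NOT A2 AND A5 = a·b on (0.2700, 0.8600) = 0.2322
A3 OR (NOT A2 AND A5) = a + b − a·b on (0.6400, 0.2322) = 0.7236
((NOT A1 AND NOT A3) AND (A4 AND A3)) AND (A3 OR (NOT A2 AND A5)) = a·b on (0.1664, 0.7236) = 0.1204

0.120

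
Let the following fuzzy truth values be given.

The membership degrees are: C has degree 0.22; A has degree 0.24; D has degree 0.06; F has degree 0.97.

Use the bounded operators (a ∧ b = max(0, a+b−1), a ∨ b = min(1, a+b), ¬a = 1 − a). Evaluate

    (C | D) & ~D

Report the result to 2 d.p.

C | D = min(1, a+b) on (0.22, 0.06) = 0.28
~D = 1 − 0.06 = 0.94
(C | D) & ~D = max(0, a+b−1) on (0.28, 0.94) = 0.22

0.22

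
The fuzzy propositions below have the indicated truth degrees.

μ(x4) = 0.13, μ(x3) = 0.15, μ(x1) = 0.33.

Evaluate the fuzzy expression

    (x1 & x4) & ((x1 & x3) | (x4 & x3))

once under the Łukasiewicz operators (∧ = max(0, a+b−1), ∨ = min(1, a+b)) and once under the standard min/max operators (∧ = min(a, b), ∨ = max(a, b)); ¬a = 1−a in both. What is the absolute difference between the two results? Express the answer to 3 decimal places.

0.130

Under Łukasiewicz:
  x1 & x4 = max(0, a+b−1) on (0.33, 0.13) = 0.00
  x1 & x3 = max(0, a+b−1) on (0.33, 0.15) = 0.00
  x4 & x3 = max(0, a+b−1) on (0.13, 0.15) = 0.00
  (x1 & x3) | (x4 & x3) = min(1, a+b) on (0.00, 0.00) = 0.00
  (x1 & x4) & ((x1 & x3) | (x4 & x3)) = max(0, a+b−1) on (0.00, 0.00) = 0.00
  → value = 0.0000
Under standard min/max:
  x1 & x4 = min(a, b) on (0.33, 0.13) = 0.13
  x1 & x3 = min(a, b) on (0.33, 0.15) = 0.15
  x4 & x3 = min(a, b) on (0.13, 0.15) = 0.13
  (x1 & x3) | (x4 & x3) = max(a, b) on (0.15, 0.13) = 0.15
  (x1 & x4) & ((x1 & x3) | (x4 & x3)) = min(a, b) on (0.13, 0.15) = 0.13
  → value = 0.1300
|0.0000 − 0.1300| = 0.130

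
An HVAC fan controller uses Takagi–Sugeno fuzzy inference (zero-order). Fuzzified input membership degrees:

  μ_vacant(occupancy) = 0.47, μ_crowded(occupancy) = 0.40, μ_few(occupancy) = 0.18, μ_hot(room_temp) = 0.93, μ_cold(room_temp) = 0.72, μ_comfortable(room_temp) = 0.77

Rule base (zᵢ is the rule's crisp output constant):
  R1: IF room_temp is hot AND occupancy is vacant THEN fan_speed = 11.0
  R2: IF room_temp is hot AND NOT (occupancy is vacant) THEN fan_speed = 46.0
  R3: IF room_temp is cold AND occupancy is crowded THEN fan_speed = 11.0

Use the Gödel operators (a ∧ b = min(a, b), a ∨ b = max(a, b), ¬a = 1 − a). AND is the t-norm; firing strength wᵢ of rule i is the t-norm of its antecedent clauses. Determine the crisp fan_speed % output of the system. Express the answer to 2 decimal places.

R1 (z=11.0): hot=0.93, vacant=0.47; AND[min(a, b)] → w = 0.47
R2 (z=46.0): hot=0.93, ¬vacant=1−0.47=0.53; AND[min(a, b)] → w = 0.53
R3 (z=11.0): cold=0.72, crowded=0.40; AND[min(a, b)] → w = 0.40
Weighted average = (0.47·11.0 + 0.53·46.0 + 0.40·11.0) / (0.47 + 0.53 + 0.40)
  = 33.9500 / 1.4000 = 24.25

24.25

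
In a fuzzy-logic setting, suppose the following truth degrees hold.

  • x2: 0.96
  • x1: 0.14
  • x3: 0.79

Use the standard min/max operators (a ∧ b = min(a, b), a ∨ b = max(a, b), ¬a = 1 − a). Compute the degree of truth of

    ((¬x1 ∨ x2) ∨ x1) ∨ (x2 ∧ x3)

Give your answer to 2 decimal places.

¬x1 = 1 − 0.14 = 0.86
¬x1 ∨ x2 = max(a, b) on (0.86, 0.96) = 0.96
(¬x1 ∨ x2) ∨ x1 = max(a, b) on (0.96, 0.14) = 0.96
x2 ∧ x3 = min(a, b) on (0.96, 0.79) = 0.79
((¬x1 ∨ x2) ∨ x1) ∨ (x2 ∧ x3) = max(a, b) on (0.96, 0.79) = 0.96

0.96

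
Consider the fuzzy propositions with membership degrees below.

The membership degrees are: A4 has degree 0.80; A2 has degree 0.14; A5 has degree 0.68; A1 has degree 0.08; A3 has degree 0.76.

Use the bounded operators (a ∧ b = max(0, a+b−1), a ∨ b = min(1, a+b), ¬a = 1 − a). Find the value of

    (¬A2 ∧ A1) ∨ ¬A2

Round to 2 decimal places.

0.86

¬A2 = 1 − 0.14 = 0.86
¬A2 ∧ A1 = max(0, a+b−1) on (0.86, 0.08) = 0.00
¬A2 = 1 − 0.14 = 0.86
(¬A2 ∧ A1) ∨ ¬A2 = min(1, a+b) on (0.00, 0.86) = 0.86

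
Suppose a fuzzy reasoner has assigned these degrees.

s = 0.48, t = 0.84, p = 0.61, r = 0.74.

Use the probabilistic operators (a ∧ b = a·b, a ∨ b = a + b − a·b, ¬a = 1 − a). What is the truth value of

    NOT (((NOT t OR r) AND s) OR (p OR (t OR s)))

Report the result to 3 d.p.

NOT t = 1 − 0.8400 = 0.1600
NOT t OR r = a + b − a·b on (0.1600, 0.7400) = 0.7816
(NOT t OR r) AND s = a·b on (0.7816, 0.4800) = 0.3752
t OR s = a + b − a·b on (0.8400, 0.4800) = 0.9168
p OR (t OR s) = a + b − a·b on (0.6100, 0.9168) = 0.9676
((NOT t OR r) AND s) OR (p OR (t OR s)) = a + b − a·b on (0.3752, 0.9676) = 0.9797
NOT (((NOT t OR r) AND s) OR (p OR (t OR s))) = 1 − 0.9797 = 0.0203

0.020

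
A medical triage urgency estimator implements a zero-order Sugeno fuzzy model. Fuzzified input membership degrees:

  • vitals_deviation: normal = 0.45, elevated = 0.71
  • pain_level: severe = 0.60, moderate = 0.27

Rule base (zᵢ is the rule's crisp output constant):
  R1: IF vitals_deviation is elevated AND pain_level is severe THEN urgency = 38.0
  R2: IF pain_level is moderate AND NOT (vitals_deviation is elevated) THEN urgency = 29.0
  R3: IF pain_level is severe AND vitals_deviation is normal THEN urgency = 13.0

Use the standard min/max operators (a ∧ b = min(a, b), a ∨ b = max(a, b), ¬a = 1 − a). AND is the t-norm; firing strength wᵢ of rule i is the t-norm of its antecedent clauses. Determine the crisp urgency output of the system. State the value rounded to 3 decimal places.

27.636

R1 (z=38.0): elevated=0.71, severe=0.60; AND[min(a, b)] → w = 0.60
R2 (z=29.0): moderate=0.27, ¬elevated=1−0.71=0.29; AND[min(a, b)] → w = 0.27
R3 (z=13.0): severe=0.60, normal=0.45; AND[min(a, b)] → w = 0.45
Weighted average = (0.60·38.0 + 0.27·29.0 + 0.45·13.0) / (0.60 + 0.27 + 0.45)
  = 36.4800 / 1.3200 = 27.636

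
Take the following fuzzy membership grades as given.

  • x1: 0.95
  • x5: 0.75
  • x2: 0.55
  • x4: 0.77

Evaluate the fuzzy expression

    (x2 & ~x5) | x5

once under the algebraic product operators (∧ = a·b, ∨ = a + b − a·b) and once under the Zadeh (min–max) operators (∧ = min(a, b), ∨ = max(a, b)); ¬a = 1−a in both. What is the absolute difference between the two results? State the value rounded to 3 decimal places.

0.034

Under algebraic product:
  ~x5 = 1 − 0.7500 = 0.2500
  x2 & ~x5 = a·b on (0.5500, 0.2500) = 0.1375
  (x2 & ~x5) | x5 = a + b − a·b on (0.1375, 0.7500) = 0.7844
  → value = 0.7844
Under Zadeh (min–max):
  ~x5 = 1 − 0.75 = 0.25
  x2 & ~x5 = min(a, b) on (0.55, 0.25) = 0.25
  (x2 & ~x5) | x5 = max(a, b) on (0.25, 0.75) = 0.75
  → value = 0.7500
|0.7844 − 0.7500| = 0.034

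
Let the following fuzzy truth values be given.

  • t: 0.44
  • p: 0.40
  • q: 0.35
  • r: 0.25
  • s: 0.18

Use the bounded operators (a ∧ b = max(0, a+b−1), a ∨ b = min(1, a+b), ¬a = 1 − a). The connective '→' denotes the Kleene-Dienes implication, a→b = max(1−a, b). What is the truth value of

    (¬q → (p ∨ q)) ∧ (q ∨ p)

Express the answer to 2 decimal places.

¬q = 1 − 0.35 = 0.65
p ∨ q = min(1, a+b) on (0.40, 0.35) = 0.75
¬q → (p ∨ q)  [Kleene-Dienes: max(1−a, b)] with a=0.65, b=0.75 → 0.75
q ∨ p = min(1, a+b) on (0.35, 0.40) = 0.75
(¬q → (p ∨ q)) ∧ (q ∨ p) = max(0, a+b−1) on (0.75, 0.75) = 0.50

0.50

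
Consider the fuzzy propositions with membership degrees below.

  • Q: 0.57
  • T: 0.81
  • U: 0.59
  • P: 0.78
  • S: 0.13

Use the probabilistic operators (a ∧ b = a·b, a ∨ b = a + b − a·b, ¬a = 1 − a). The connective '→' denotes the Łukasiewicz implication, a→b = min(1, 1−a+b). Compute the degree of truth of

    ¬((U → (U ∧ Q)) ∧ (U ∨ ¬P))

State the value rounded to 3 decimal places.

U ∧ Q = a·b on (0.5900, 0.5700) = 0.3363
U → (U ∧ Q)  [Łukasiewicz: min(1, 1−a+b)] with a=0.5900, b=0.3363 → 0.7463
¬P = 1 − 0.7800 = 0.2200
U ∨ ¬P = a + b − a·b on (0.5900, 0.2200) = 0.6802
(U → (U ∧ Q)) ∧ (U ∨ ¬P) = a·b on (0.7463, 0.6802) = 0.5076
¬((U → (U ∧ Q)) ∧ (U ∨ ¬P)) = 1 − 0.5076 = 0.4924

0.492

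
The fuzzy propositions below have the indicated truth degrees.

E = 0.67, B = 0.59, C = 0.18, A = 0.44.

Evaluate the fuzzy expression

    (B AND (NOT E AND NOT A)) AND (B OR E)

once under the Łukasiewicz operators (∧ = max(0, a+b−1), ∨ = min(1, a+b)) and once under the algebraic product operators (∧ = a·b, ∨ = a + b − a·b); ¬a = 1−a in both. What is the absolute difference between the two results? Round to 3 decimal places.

Under Łukasiewicz:
  NOT E = 1 − 0.67 = 0.33
  NOT A = 1 − 0.44 = 0.56
  NOT E AND NOT A = max(0, a+b−1) on (0.33, 0.56) = 0.00
  B AND (NOT E AND NOT A) = max(0, a+b−1) on (0.59, 0.00) = 0.00
  B OR E = min(1, a+b) on (0.59, 0.67) = 1.00
  (B AND (NOT E AND NOT A)) AND (B OR E) = max(0, a+b−1) on (0.00, 1.00) = 0.00
  → value = 0.0000
Under algebraic product:
  NOT E = 1 − 0.6700 = 0.3300
  NOT A = 1 − 0.4400 = 0.5600
  NOT E AND NOT A = a·b on (0.3300, 0.5600) = 0.1848
  B AND (NOT E AND NOT A) = a·b on (0.5900, 0.1848) = 0.1090
  B OR E = a + b − a·b on (0.5900, 0.6700) = 0.8647
  (B AND (NOT E AND NOT A)) AND (B OR E) = a·b on (0.1090, 0.8647) = 0.0943
  → value = 0.0943
|0.0000 − 0.0943| = 0.094

0.094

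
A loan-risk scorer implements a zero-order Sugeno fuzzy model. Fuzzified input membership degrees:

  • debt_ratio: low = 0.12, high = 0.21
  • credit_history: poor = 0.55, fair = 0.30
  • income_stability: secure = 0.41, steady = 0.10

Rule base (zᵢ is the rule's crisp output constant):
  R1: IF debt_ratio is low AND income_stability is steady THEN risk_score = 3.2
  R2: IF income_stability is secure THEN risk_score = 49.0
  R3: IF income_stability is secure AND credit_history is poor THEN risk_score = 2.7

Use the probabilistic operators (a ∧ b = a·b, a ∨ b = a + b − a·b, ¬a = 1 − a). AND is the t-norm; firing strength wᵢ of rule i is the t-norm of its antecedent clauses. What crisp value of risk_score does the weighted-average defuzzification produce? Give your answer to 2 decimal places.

R1 (z=3.2): low=0.12, steady=0.10; AND[a·b] → w = 0.0120
R2 (z=49.0): secure=0.41 → w = 0.4100
R3 (z=2.7): secure=0.41, poor=0.55; AND[a·b] → w = 0.2255
Weighted average = (0.0120·3.2 + 0.4100·49.0 + 0.2255·2.7) / (0.0120 + 0.4100 + 0.2255)
  = 20.7372 / 0.6475 = 32.03

32.03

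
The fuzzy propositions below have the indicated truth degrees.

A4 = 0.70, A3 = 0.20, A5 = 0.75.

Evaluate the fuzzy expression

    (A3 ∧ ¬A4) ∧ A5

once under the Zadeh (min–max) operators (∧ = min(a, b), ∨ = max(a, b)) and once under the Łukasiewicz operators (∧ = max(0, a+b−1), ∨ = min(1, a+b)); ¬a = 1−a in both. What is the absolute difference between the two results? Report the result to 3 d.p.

Under Zadeh (min–max):
  ¬A4 = 1 − 0.70 = 0.30
  A3 ∧ ¬A4 = min(a, b) on (0.20, 0.30) = 0.20
  (A3 ∧ ¬A4) ∧ A5 = min(a, b) on (0.20, 0.75) = 0.20
  → value = 0.2000
Under Łukasiewicz:
  ¬A4 = 1 − 0.70 = 0.30
  A3 ∧ ¬A4 = max(0, a+b−1) on (0.20, 0.30) = 0.00
  (A3 ∧ ¬A4) ∧ A5 = max(0, a+b−1) on (0.00, 0.75) = 0.00
  → value = 0.0000
|0.2000 − 0.0000| = 0.200

0.200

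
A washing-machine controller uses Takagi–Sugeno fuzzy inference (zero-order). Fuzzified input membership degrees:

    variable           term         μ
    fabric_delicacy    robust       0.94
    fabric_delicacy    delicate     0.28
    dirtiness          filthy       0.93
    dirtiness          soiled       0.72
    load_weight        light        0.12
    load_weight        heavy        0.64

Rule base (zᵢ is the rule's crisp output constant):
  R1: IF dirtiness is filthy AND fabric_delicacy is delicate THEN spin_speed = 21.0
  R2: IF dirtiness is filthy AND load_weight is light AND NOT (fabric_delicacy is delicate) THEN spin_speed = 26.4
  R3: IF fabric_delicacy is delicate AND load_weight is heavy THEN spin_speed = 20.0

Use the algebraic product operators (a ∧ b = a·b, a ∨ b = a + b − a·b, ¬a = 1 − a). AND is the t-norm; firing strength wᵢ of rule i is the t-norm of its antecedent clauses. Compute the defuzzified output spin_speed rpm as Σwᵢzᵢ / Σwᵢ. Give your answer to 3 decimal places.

R1 (z=21.0): filthy=0.93, delicate=0.28; AND[a·b] → w = 0.2604
R2 (z=26.4): filthy=0.93, light=0.12, ¬delicate=1−0.28=0.72; AND[a·b] → w = 0.0804
R3 (z=20.0): delicate=0.28, heavy=0.64; AND[a·b] → w = 0.1792
Weighted average = (0.2604·21.0 + 0.0804·26.4 + 0.1792·20.0) / (0.2604 + 0.0804 + 0.1792)
  = 11.1737 / 0.5200 = 21.490

21.490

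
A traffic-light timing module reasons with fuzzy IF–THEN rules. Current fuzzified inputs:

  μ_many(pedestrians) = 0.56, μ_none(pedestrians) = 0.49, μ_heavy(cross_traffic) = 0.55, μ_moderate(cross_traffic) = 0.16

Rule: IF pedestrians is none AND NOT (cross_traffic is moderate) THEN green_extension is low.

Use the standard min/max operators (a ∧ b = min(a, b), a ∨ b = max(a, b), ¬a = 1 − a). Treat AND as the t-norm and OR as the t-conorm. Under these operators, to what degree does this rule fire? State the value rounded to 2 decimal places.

0.49

firing strength: none=0.49, ¬moderate=1−0.16=0.84; AND[min(a, b)] → w = 0.49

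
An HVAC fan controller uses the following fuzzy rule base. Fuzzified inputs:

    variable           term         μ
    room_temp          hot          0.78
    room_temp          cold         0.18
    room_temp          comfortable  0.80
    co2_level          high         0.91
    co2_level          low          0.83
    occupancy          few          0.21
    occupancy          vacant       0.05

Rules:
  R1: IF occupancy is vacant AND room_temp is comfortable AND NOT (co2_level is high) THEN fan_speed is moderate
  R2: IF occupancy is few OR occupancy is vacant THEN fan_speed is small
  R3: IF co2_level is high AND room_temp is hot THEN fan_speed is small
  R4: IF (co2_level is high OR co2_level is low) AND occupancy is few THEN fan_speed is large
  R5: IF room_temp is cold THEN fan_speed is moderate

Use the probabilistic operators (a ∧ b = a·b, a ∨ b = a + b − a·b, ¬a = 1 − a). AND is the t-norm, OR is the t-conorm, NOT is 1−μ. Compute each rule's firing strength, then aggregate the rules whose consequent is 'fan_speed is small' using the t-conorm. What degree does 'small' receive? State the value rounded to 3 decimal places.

R1: vacant=0.05, comfortable=0.80, ¬high=1−0.91=0.09; AND[a·b] → w = 0.0036
R2: few=0.21, vacant=0.05; OR[a + b − a·b] → w = 0.2495
R3: high=0.91, hot=0.78; AND[a·b] → w = 0.7098
R4: (high=0.91 OR low=0.83) = 0.9847; AND[a·b] with few=0.21 → w = 0.2068
R5: cold=0.18 → w = 0.1800
Rules with consequent 'small': {R2, R3} → strengths 0.2495, 0.7098
Aggregate via t-conorm [a + b − a·b]: 0.7822

0.782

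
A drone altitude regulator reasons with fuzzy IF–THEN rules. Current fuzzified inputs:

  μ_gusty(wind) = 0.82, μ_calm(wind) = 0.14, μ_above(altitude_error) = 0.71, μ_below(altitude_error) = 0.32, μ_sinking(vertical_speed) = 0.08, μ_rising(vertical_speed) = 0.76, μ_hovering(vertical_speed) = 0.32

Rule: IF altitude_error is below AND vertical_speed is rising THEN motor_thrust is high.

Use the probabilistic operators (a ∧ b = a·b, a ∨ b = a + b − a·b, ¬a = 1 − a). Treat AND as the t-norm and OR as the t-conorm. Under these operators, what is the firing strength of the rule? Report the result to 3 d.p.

0.243

firing strength: below=0.32, rising=0.76; AND[a·b] → w = 0.2432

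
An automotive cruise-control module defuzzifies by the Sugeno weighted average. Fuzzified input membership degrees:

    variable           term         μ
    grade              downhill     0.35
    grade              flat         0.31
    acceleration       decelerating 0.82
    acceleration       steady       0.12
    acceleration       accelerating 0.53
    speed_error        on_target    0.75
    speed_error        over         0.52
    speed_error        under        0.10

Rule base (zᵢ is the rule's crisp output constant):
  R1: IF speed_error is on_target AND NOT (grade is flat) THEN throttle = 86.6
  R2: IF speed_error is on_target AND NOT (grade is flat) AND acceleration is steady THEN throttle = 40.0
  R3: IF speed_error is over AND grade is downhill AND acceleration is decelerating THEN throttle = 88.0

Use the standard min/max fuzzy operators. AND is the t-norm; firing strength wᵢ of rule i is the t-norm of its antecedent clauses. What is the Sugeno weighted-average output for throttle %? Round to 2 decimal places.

R1 (z=86.6): on_target=0.75, ¬flat=1−0.31=0.69; AND[min(a, b)] → w = 0.69
R2 (z=40.0): on_target=0.75, ¬flat=1−0.31=0.69, steady=0.12; AND[min(a, b)] → w = 0.12
R3 (z=88.0): over=0.52, downhill=0.35, decelerating=0.82; AND[min(a, b)] → w = 0.35
Weighted average = (0.69·86.6 + 0.12·40.0 + 0.35·88.0) / (0.69 + 0.12 + 0.35)
  = 95.3540 / 1.1600 = 82.20

82.20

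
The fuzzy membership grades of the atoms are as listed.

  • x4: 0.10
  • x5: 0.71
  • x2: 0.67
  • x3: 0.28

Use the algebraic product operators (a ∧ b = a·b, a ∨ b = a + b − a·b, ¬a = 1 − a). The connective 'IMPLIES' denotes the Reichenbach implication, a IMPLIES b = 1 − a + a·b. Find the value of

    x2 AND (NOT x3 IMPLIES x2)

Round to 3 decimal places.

NOT x3 = 1 − 0.2800 = 0.7200
NOT x3 IMPLIES x2  [Reichenbach: 1 − a + a·b] with a=0.7200, b=0.6700 → 0.7624
x2 AND (NOT x3 IMPLIES x2) = a·b on (0.6700, 0.7624) = 0.5108

0.511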